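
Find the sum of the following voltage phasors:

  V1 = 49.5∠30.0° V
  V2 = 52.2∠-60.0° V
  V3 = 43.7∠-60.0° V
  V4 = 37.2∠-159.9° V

Step 1 — Convert each phasor to rectangular form:
  V1 = 49.5·(cos(30.0°) + j·sin(30.0°)) = 42.87 + j24.75 V
  V2 = 52.2·(cos(-60.0°) + j·sin(-60.0°)) = 26.1 - j45.21 V
  V3 = 43.7·(cos(-60.0°) + j·sin(-60.0°)) = 21.85 - j37.85 V
  V4 = 37.2·(cos(-159.9°) + j·sin(-159.9°)) = -34.93 - j12.78 V
Step 2 — Sum components: V_total = 55.88 - j71.09 V.
Step 3 — Convert to polar: |V_total| = 90.42 V, ∠V_total = -51.8°.

V_total = 90.42∠-51.8° V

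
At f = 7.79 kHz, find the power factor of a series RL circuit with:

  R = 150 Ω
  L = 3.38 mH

Step 1 — Angular frequency: ω = 2π·f = 2π·7790 = 4.895e+04 rad/s.
Step 2 — Component impedances:
  R: Z = R = 150 Ω
  L: Z = jωL = j·4.895e+04·0.00338 = 0 + j165.4 Ω
Step 3 — Series combination: Z_total = R + L = 150 + j165.4 Ω = 223.3∠47.8° Ω.
Step 4 — Power factor: PF = cos(φ) = Re(Z)/|Z| = 150/223.3 = 0.6717.
Step 5 — Type: Im(Z) = 165.4 ⇒ lagging (phase φ = 47.8°).

PF = 0.6717 (lagging, φ = 47.8°)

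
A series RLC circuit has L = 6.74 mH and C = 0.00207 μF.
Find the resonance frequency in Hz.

Step 1 — Resonance condition Im(Z)=0 gives ω₀ = 1/√(LC).
Step 2 — ω₀ = 1/√(0.00674·2.07e-09) = 2.677e+05 rad/s.
Step 3 — f₀ = ω₀/(2π) = 4.261e+04 Hz.

f₀ = 4.261e+04 Hz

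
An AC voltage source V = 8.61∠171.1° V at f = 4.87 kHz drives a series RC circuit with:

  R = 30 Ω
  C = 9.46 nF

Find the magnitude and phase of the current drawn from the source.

Step 1 — Angular frequency: ω = 2π·f = 2π·4870 = 3.06e+04 rad/s.
Step 2 — Component impedances:
  R: Z = R = 30 Ω
  C: Z = 1/(jωC) = -j/(ω·C) = 0 - j3455 Ω
Step 3 — Series combination: Z_total = R + C = 30 - j3455 Ω = 3455∠-89.5° Ω.
Step 4 — Source phasor: V = 8.61∠171.1° V = -8.506 + j1.332 V.
Step 5 — Ohm's law: I = V / Z_total = (-8.506 + j1.332) / (30 - j3455) = -0.0004069 - j0.002459 A.
Step 6 — Convert to polar: |I| = 0.002492 A, ∠I = -99.4°.

I = 0.002492∠-99.4° A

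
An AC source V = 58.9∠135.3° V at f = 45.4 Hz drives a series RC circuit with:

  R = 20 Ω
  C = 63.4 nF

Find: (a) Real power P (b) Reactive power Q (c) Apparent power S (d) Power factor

Step 1 — Angular frequency: ω = 2π·f = 2π·45.4 = 285.3 rad/s.
Step 2 — Component impedances:
  R: Z = R = 20 Ω
  C: Z = 1/(jωC) = -j/(ω·C) = 0 - j5.529e+04 Ω
Step 3 — Series combination: Z_total = R + C = 20 - j5.529e+04 Ω = 5.529e+04∠-90.0° Ω.
Step 4 — Source phasor: V = 58.9∠135.3° V = -41.87 + j41.43 V.
Step 5 — Current: I = V / Z = -0.0007495 - j0.0007569 A = 0.001065∠-134.7° A.
Step 6 — Complex power: S = V·I* = 2.269e-05 - j0.06274 VA.
Step 7 — Real power: P = Re(S) = 2.269e-05 W.
Step 8 — Reactive power: Q = Im(S) = -0.06274 VAR.
Step 9 — Apparent power: |S| = 0.06274 VA.
Step 10 — Power factor: PF = P/|S| = 0.0003617 (leading).

(a) P = 2.269e-05 W  (b) Q = -0.06274 VAR  (c) S = 0.06274 VA  (d) PF = 0.0003617 (leading)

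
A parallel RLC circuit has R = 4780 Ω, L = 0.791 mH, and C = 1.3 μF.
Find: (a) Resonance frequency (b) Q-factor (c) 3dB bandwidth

Step 1 — Resonance: ω₀ = 1/√(LC) = 1/√(0.000791·1.3e-06) = 3.118e+04 rad/s.
Step 2 — f₀ = ω₀/(2π) = 4963 Hz.
Step 3 — Parallel Q: Q = R/(ω₀L) = 4780/(3.118e+04·0.000791) = 193.8.
Step 4 — Bandwidth: Δω = ω₀/Q = 160.9 rad/s; BW = Δω/(2π) = 25.61 Hz.

(a) f₀ = 4963 Hz  (b) Q = 193.8  (c) BW = 25.61 Hz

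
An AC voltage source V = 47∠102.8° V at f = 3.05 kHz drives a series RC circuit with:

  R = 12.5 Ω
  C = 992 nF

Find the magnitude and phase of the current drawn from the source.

Step 1 — Angular frequency: ω = 2π·f = 2π·3050 = 1.916e+04 rad/s.
Step 2 — Component impedances:
  R: Z = R = 12.5 Ω
  C: Z = 1/(jωC) = -j/(ω·C) = 0 - j52.6 Ω
Step 3 — Series combination: Z_total = R + C = 12.5 - j52.6 Ω = 54.07∠-76.6° Ω.
Step 4 — Source phasor: V = 47∠102.8° V = -10.41 + j45.83 V.
Step 5 — Ohm's law: I = V / Z_total = (-10.41 + j45.83) / (12.5 - j52.6) = -0.8692 + j0.008606 A.
Step 6 — Convert to polar: |I| = 0.8693 A, ∠I = 179.4°.

I = 0.8693∠179.4° A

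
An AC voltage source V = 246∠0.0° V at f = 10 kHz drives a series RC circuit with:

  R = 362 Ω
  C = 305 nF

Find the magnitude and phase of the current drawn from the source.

Step 1 — Angular frequency: ω = 2π·f = 2π·1e+04 = 6.283e+04 rad/s.
Step 2 — Component impedances:
  R: Z = R = 362 Ω
  C: Z = 1/(jωC) = -j/(ω·C) = 0 - j52.18 Ω
Step 3 — Series combination: Z_total = R + C = 362 - j52.18 Ω = 365.7∠-8.2° Ω.
Step 4 — Source phasor: V = 246∠0.0° V = 246 V.
Step 5 — Ohm's law: I = V / Z_total = (246) / (362 - j52.18) = 0.6657 + j0.09596 A.
Step 6 — Convert to polar: |I| = 0.6726 A, ∠I = 8.2°.

I = 0.6726∠8.2° A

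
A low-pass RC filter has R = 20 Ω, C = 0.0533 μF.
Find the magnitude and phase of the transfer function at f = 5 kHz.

Step 1 — Angular frequency: ω = 2π·5000 = 3.142e+04 rad/s.
Step 2 — Transfer function: H(jω) = 1/(1 + jωRC).
Step 3 — Denominator: 1 + jωRC = 1 + j·3.142e+04·20·5.33e-08 = 1 + j0.03349.
Step 4 — H = 0.9989 - j0.03345.
Step 5 — Magnitude: |H| = 0.9994 (-0.0 dB); phase: φ = -1.9°.

|H| = 0.9994 (-0.0 dB), φ = -1.9°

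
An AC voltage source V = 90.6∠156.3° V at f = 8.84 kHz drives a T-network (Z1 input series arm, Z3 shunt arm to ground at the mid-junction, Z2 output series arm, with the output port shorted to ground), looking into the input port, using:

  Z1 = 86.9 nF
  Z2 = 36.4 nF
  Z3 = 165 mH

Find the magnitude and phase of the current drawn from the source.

Step 1 — Angular frequency: ω = 2π·f = 2π·8840 = 5.554e+04 rad/s.
Step 2 — Component impedances:
  Z1: Z = 1/(jωC) = -j/(ω·C) = 0 - j207.2 Ω
  Z2: Z = 1/(jωC) = -j/(ω·C) = 0 - j494.6 Ω
  Z3: Z = jωL = j·5.554e+04·0.165 = 0 + j9165 Ω
Step 3 — With the output port shorted to ground, the output series arm Z2 runs from the junction to ground; the shunt arm Z3 also runs from the junction to ground. They appear in parallel: Z3 || Z2 = 0 - j522.8 Ω.
Step 4 — Series with input arm Z1: Z_in = Z1 + (Z3 || Z2) = 0 - j730 Ω = 730∠-90.0° Ω.
Step 5 — Source phasor: V = 90.6∠156.3° V = -82.96 + j36.42 V.
Step 6 — Ohm's law: I = V / Z_total = (-82.96 + j36.42) / (0 - j730) = -0.04988 - j0.1136 A.
Step 7 — Convert to polar: |I| = 0.1241 A, ∠I = -113.7°.

I = 0.1241∠-113.7° A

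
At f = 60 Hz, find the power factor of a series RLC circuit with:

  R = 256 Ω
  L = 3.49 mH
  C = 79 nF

Step 1 — Angular frequency: ω = 2π·f = 2π·60 = 377 rad/s.
Step 2 — Component impedances:
  R: Z = R = 256 Ω
  L: Z = jωL = j·377·0.00349 = 0 + j1.316 Ω
  C: Z = 1/(jωC) = -j/(ω·C) = 0 - j3.358e+04 Ω
Step 3 — Series combination: Z_total = R + L + C = 256 - j3.358e+04 Ω = 3.358e+04∠-89.6° Ω.
Step 4 — Power factor: PF = cos(φ) = Re(Z)/|Z| = 256/3.358e+04 = 0.007624.
Step 5 — Type: Im(Z) = -3.358e+04 ⇒ leading (phase φ = -89.6°).

PF = 0.007624 (leading, φ = -89.6°)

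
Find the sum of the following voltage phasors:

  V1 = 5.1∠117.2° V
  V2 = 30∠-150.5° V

Step 1 — Convert each phasor to rectangular form:
  V1 = 5.1·(cos(117.2°) + j·sin(117.2°)) = -2.331 + j4.536 V
  V2 = 30·(cos(-150.5°) + j·sin(-150.5°)) = -26.11 - j14.77 V
Step 2 — Sum components: V_total = -28.44 - j10.24 V.
Step 3 — Convert to polar: |V_total| = 30.23 V, ∠V_total = -160.2°.

V_total = 30.23∠-160.2° V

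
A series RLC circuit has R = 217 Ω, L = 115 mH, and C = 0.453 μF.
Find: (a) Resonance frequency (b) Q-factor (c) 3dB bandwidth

Step 1 — Resonance: ω₀ = 1/√(LC) = 1/√(0.115·4.53e-07) = 4381 rad/s.
Step 2 — f₀ = ω₀/(2π) = 697.3 Hz.
Step 3 — Series Q: Q = ω₀L/R = 4381·0.115/217 = 2.322.
Step 4 — Bandwidth: Δω = ω₀/Q = 1887 rad/s; BW = Δω/(2π) = 300.3 Hz.

(a) f₀ = 697.3 Hz  (b) Q = 2.322  (c) BW = 300.3 Hz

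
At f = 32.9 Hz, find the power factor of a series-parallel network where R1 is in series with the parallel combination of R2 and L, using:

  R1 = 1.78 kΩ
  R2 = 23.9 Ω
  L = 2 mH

Step 1 — Angular frequency: ω = 2π·f = 2π·32.9 = 206.7 rad/s.
Step 2 — Component impedances:
  R1: Z = R = 1780 Ω
  R2: Z = R = 23.9 Ω
  L: Z = jωL = j·206.7·0.002 = 0 + j0.4134 Ω
Step 3 — Parallel branch: R2 || L = 1/(1/R2 + 1/L) = 0.00715 + j0.4133 Ω.
Step 4 — Series with R1: Z_total = R1 + (R2 || L) = 1780 + j0.4133 Ω = 1780∠0.0° Ω.
Step 5 — Power factor: PF = cos(φ) = Re(Z)/|Z| = 1780/1780 = 1.
Step 6 — Type: Im(Z) = 0.4133 ⇒ lagging (phase φ = 0.0°).

PF = 1 (lagging, φ = 0.0°)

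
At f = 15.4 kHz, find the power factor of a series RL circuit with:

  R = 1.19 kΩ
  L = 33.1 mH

Step 1 — Angular frequency: ω = 2π·f = 2π·1.54e+04 = 9.676e+04 rad/s.
Step 2 — Component impedances:
  R: Z = R = 1190 Ω
  L: Z = jωL = j·9.676e+04·0.0331 = 0 + j3203 Ω
Step 3 — Series combination: Z_total = R + L = 1190 + j3203 Ω = 3417∠69.6° Ω.
Step 4 — Power factor: PF = cos(φ) = Re(Z)/|Z| = 1190/3417 = 0.3483.
Step 5 — Type: Im(Z) = 3203 ⇒ lagging (phase φ = 69.6°).

PF = 0.3483 (lagging, φ = 69.6°)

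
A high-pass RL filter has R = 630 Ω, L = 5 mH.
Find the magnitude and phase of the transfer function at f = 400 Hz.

Step 1 — Angular frequency: ω = 2π·400 = 2513 rad/s.
Step 2 — Transfer function: H(jω) = jωL/(R + jωL).
Step 3 — Numerator jωL = j·12.57; denominator R + jωL = 630 + j12.57.
Step 4 — H = 0.0003977 + j0.01994.
Step 5 — Magnitude: |H| = 0.01994 (-34.0 dB); phase: φ = 88.9°.

|H| = 0.01994 (-34.0 dB), φ = 88.9°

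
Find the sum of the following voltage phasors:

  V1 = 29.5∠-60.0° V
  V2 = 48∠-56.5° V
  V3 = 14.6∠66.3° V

Step 1 — Convert each phasor to rectangular form:
  V1 = 29.5·(cos(-60.0°) + j·sin(-60.0°)) = 14.75 - j25.55 V
  V2 = 48·(cos(-56.5°) + j·sin(-56.5°)) = 26.49 - j40.03 V
  V3 = 14.6·(cos(66.3°) + j·sin(66.3°)) = 5.868 + j13.37 V
Step 2 — Sum components: V_total = 47.11 - j52.21 V.
Step 3 — Convert to polar: |V_total| = 70.32 V, ∠V_total = -47.9°.

V_total = 70.32∠-47.9° V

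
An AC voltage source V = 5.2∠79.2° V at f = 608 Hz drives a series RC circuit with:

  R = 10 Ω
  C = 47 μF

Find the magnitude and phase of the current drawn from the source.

Step 1 — Angular frequency: ω = 2π·f = 2π·608 = 3820 rad/s.
Step 2 — Component impedances:
  R: Z = R = 10 Ω
  C: Z = 1/(jωC) = -j/(ω·C) = 0 - j5.57 Ω
Step 3 — Series combination: Z_total = R + C = 10 - j5.57 Ω = 11.45∠-29.1° Ω.
Step 4 — Source phasor: V = 5.2∠79.2° V = 0.9744 + j5.108 V.
Step 5 — Ohm's law: I = V / Z_total = (0.9744 + j5.108) / (10 - j5.57) = -0.1428 + j0.4313 A.
Step 6 — Convert to polar: |I| = 0.4543 A, ∠I = 108.3°.

I = 0.4543∠108.3° A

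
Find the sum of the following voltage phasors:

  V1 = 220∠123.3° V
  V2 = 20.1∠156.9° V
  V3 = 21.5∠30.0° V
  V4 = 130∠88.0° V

Step 1 — Convert each phasor to rectangular form:
  V1 = 220·(cos(123.3°) + j·sin(123.3°)) = -120.8 + j183.9 V
  V2 = 20.1·(cos(156.9°) + j·sin(156.9°)) = -18.49 + j7.886 V
  V3 = 21.5·(cos(30.0°) + j·sin(30.0°)) = 18.62 + j10.75 V
  V4 = 130·(cos(88.0°) + j·sin(88.0°)) = 4.537 + j129.9 V
Step 2 — Sum components: V_total = -116.1 + j332.4 V.
Step 3 — Convert to polar: |V_total| = 352.1 V, ∠V_total = 109.3°.

V_total = 352.1∠109.3° V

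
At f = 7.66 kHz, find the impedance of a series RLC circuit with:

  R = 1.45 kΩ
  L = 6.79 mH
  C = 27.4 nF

Step 1 — Angular frequency: ω = 2π·f = 2π·7660 = 4.813e+04 rad/s.
Step 2 — Component impedances:
  R: Z = R = 1450 Ω
  L: Z = jωL = j·4.813e+04·0.00679 = 0 + j326.8 Ω
  C: Z = 1/(jωC) = -j/(ω·C) = 0 - j758.3 Ω
Step 3 — Series combination: Z_total = R + L + C = 1450 - j431.5 Ω = 1513∠-16.6° Ω.

Z = 1450 - j431.5 Ω = 1513∠-16.6° Ω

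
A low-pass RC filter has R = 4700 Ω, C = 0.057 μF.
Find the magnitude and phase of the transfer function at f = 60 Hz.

Step 1 — Angular frequency: ω = 2π·60 = 377 rad/s.
Step 2 — Transfer function: H(jω) = 1/(1 + jωRC).
Step 3 — Denominator: 1 + jωRC = 1 + j·377·4700·5.7e-08 = 1 + j0.101.
Step 4 — H = 0.9899 - j0.09998.
Step 5 — Magnitude: |H| = 0.9949 (-0.0 dB); phase: φ = -5.8°.

|H| = 0.9949 (-0.0 dB), φ = -5.8°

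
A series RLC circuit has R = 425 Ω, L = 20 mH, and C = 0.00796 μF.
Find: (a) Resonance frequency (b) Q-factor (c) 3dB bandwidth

Step 1 — Resonance: ω₀ = 1/√(LC) = 1/√(0.02·7.96e-09) = 7.926e+04 rad/s.
Step 2 — f₀ = ω₀/(2π) = 1.261e+04 Hz.
Step 3 — Series Q: Q = ω₀L/R = 7.926e+04·0.02/425 = 3.73.
Step 4 — Bandwidth: Δω = ω₀/Q = 2.125e+04 rad/s; BW = Δω/(2π) = 3382 Hz.

(a) f₀ = 1.261e+04 Hz  (b) Q = 3.73  (c) BW = 3382 Hz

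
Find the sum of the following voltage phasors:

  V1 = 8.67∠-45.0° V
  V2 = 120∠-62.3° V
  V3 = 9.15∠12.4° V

Step 1 — Convert each phasor to rectangular form:
  V1 = 8.67·(cos(-45.0°) + j·sin(-45.0°)) = 6.131 - j6.131 V
  V2 = 120·(cos(-62.3°) + j·sin(-62.3°)) = 55.78 - j106.2 V
  V3 = 9.15·(cos(12.4°) + j·sin(12.4°)) = 8.937 + j1.965 V
Step 2 — Sum components: V_total = 70.85 - j110.4 V.
Step 3 — Convert to polar: |V_total| = 131.2 V, ∠V_total = -57.3°.

V_total = 131.2∠-57.3° V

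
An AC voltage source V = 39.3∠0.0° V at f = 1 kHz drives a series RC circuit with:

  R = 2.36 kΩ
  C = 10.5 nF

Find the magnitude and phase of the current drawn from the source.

Step 1 — Angular frequency: ω = 2π·f = 2π·1000 = 6283 rad/s.
Step 2 — Component impedances:
  R: Z = R = 2360 Ω
  C: Z = 1/(jωC) = -j/(ω·C) = 0 - j1.516e+04 Ω
Step 3 — Series combination: Z_total = R + C = 2360 - j1.516e+04 Ω = 1.534e+04∠-81.2° Ω.
Step 4 — Source phasor: V = 39.3∠0.0° V = 39.3 V.
Step 5 — Ohm's law: I = V / Z_total = (39.3) / (2360 - j1.516e+04) = 0.0003941 + j0.002531 A.
Step 6 — Convert to polar: |I| = 0.002562 A, ∠I = 81.2°.

I = 0.002562∠81.2° A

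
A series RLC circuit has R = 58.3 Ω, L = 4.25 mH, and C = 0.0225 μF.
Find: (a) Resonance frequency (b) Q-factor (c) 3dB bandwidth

Step 1 — Resonance: ω₀ = 1/√(LC) = 1/√(0.00425·2.25e-08) = 1.023e+05 rad/s.
Step 2 — f₀ = ω₀/(2π) = 1.628e+04 Hz.
Step 3 — Series Q: Q = ω₀L/R = 1.023e+05·0.00425/58.3 = 7.455.
Step 4 — Bandwidth: Δω = ω₀/Q = 1.372e+04 rad/s; BW = Δω/(2π) = 2183 Hz.

(a) f₀ = 1.628e+04 Hz  (b) Q = 7.455  (c) BW = 2183 Hz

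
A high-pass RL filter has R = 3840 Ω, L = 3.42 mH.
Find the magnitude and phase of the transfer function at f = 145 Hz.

Step 1 — Angular frequency: ω = 2π·145 = 911.1 rad/s.
Step 2 — Transfer function: H(jω) = jωL/(R + jωL).
Step 3 — Numerator jωL = j·3.116; denominator R + jωL = 3840 + j3.116.
Step 4 — H = 6.584e-07 + j0.0008114.
Step 5 — Magnitude: |H| = 0.0008114 (-61.8 dB); phase: φ = 90.0°.

|H| = 0.0008114 (-61.8 dB), φ = 90.0°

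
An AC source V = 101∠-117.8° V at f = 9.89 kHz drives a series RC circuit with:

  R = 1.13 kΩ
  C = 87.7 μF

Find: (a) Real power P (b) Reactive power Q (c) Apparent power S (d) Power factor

Step 1 — Angular frequency: ω = 2π·f = 2π·9890 = 6.214e+04 rad/s.
Step 2 — Component impedances:
  R: Z = R = 1130 Ω
  C: Z = 1/(jωC) = -j/(ω·C) = 0 - j0.1835 Ω
Step 3 — Series combination: Z_total = R + C = 1130 - j0.1835 Ω = 1130∠-0.0° Ω.
Step 4 — Source phasor: V = 101∠-117.8° V = -47.11 - j89.34 V.
Step 5 — Current: I = V / Z = -0.04167 - j0.07907 A = 0.08938∠-117.8° A.
Step 6 — Complex power: S = V·I* = 9.027 - j0.001466 VA.
Step 7 — Real power: P = Re(S) = 9.027 W.
Step 8 — Reactive power: Q = Im(S) = -0.001466 VAR.
Step 9 — Apparent power: |S| = 9.027 VA.
Step 10 — Power factor: PF = P/|S| = 1 (leading).

(a) P = 9.027 W  (b) Q = -0.001466 VAR  (c) S = 9.027 VA  (d) PF = 1 (leading)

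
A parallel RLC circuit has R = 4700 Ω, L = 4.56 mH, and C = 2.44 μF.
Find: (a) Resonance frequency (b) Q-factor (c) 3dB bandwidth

Step 1 — Resonance: ω₀ = 1/√(LC) = 1/√(0.00456·2.44e-06) = 9480 rad/s.
Step 2 — f₀ = ω₀/(2π) = 1509 Hz.
Step 3 — Parallel Q: Q = R/(ω₀L) = 4700/(9480·0.00456) = 108.7.
Step 4 — Bandwidth: Δω = ω₀/Q = 87.2 rad/s; BW = Δω/(2π) = 13.88 Hz.

(a) f₀ = 1509 Hz  (b) Q = 108.7  (c) BW = 13.88 Hz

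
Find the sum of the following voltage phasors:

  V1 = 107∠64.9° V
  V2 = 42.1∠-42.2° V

Step 1 — Convert each phasor to rectangular form:
  V1 = 107·(cos(64.9°) + j·sin(64.9°)) = 45.39 + j96.9 V
  V2 = 42.1·(cos(-42.2°) + j·sin(-42.2°)) = 31.19 - j28.28 V
Step 2 — Sum components: V_total = 76.58 + j68.62 V.
Step 3 — Convert to polar: |V_total| = 102.8 V, ∠V_total = 41.9°.

V_total = 102.8∠41.9° V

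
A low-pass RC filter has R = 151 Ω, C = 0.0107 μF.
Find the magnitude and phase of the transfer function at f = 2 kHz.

Step 1 — Angular frequency: ω = 2π·2000 = 1.257e+04 rad/s.
Step 2 — Transfer function: H(jω) = 1/(1 + jωRC).
Step 3 — Denominator: 1 + jωRC = 1 + j·1.257e+04·151·1.07e-08 = 1 + j0.0203.
Step 4 — H = 0.9996 - j0.0203.
Step 5 — Magnitude: |H| = 0.9998 (-0.0 dB); phase: φ = -1.2°.

|H| = 0.9998 (-0.0 dB), φ = -1.2°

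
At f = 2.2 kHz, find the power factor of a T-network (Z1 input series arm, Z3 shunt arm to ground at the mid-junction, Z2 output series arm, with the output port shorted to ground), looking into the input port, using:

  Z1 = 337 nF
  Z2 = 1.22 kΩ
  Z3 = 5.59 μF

Step 1 — Angular frequency: ω = 2π·f = 2π·2200 = 1.382e+04 rad/s.
Step 2 — Component impedances:
  Z1: Z = 1/(jωC) = -j/(ω·C) = 0 - j214.7 Ω
  Z2: Z = R = 1220 Ω
  Z3: Z = 1/(jωC) = -j/(ω·C) = 0 - j12.94 Ω
Step 3 — With the output port shorted to ground, the output series arm Z2 runs from the junction to ground; the shunt arm Z3 also runs from the junction to ground. They appear in parallel: Z3 || Z2 = 0.1373 - j12.94 Ω.
Step 4 — Series with input arm Z1: Z_in = Z1 + (Z3 || Z2) = 0.1373 - j227.6 Ω = 227.6∠-90.0° Ω.
Step 5 — Power factor: PF = cos(φ) = Re(Z)/|Z| = 0.13727/227.61 = 0.0006031.
Step 6 — Type: Im(Z) = -227.6 ⇒ leading (phase φ = -90.0°).

PF = 0.0006031 (leading, φ = -90.0°)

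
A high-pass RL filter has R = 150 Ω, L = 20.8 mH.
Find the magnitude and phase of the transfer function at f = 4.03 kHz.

Step 1 — Angular frequency: ω = 2π·4030 = 2.532e+04 rad/s.
Step 2 — Transfer function: H(jω) = jωL/(R + jωL).
Step 3 — Numerator jωL = j·526.7; denominator R + jωL = 150 + j526.7.
Step 4 — H = 0.925 + j0.2634.
Step 5 — Magnitude: |H| = 0.9618 (-0.3 dB); phase: φ = 15.9°.

|H| = 0.9618 (-0.3 dB), φ = 15.9°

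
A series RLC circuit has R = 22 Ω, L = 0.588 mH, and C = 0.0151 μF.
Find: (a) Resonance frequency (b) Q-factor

Step 1 — Resonance condition Im(Z)=0 gives ω₀ = 1/√(LC).
Step 2 — ω₀ = 1/√(0.000588·1.51e-08) = 3.356e+05 rad/s.
Step 3 — f₀ = ω₀/(2π) = 5.341e+04 Hz.
Step 4 — Series Q: Q = ω₀L/R = 3.356e+05·0.000588/22 = 8.97.

(a) f₀ = 5.341e+04 Hz  (b) Q = 8.97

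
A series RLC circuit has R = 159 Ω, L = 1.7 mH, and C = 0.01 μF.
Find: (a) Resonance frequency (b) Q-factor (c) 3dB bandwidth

Step 1 — Resonance condition Im(Z)=0 gives ω₀ = 1/√(LC).
Step 2 — ω₀ = 1/√(0.0017·1e-08) = 2.425e+05 rad/s.
Step 3 — f₀ = ω₀/(2π) = 3.86e+04 Hz.
Step 4 — Series Q: Q = ω₀L/R = 2.425e+05·0.0017/159 = 2.593.
Step 5 — 3dB bandwidth: Δω = ω₀/Q = 9.353e+04 rad/s; BW = Δω/(2π) = 1.489e+04 Hz.

(a) f₀ = 3.86e+04 Hz  (b) Q = 2.593  (c) BW = 1.489e+04 Hz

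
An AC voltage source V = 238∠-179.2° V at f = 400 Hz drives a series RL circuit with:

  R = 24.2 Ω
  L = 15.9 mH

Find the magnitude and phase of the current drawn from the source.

Step 1 — Angular frequency: ω = 2π·f = 2π·400 = 2513 rad/s.
Step 2 — Component impedances:
  R: Z = R = 24.2 Ω
  L: Z = jωL = j·2513·0.0159 = 0 + j39.96 Ω
Step 3 — Series combination: Z_total = R + L = 24.2 + j39.96 Ω = 46.72∠58.8° Ω.
Step 4 — Source phasor: V = 238∠-179.2° V = -238 - j3.323 V.
Step 5 — Ohm's law: I = V / Z_total = (-238 - j3.323) / (24.2 + j39.96) = -2.7 + j4.32 A.
Step 6 — Convert to polar: |I| = 5.094 A, ∠I = 122.0°.

I = 5.094∠122.0° A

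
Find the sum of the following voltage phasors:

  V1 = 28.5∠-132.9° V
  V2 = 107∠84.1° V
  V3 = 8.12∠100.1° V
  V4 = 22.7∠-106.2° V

Step 1 — Convert each phasor to rectangular form:
  V1 = 28.5·(cos(-132.9°) + j·sin(-132.9°)) = -19.4 - j20.88 V
  V2 = 107·(cos(84.1°) + j·sin(84.1°)) = 11 + j106.4 V
  V3 = 8.12·(cos(100.1°) + j·sin(100.1°)) = -1.424 + j7.994 V
  V4 = 22.7·(cos(-106.2°) + j·sin(-106.2°)) = -6.333 - j21.8 V
Step 2 — Sum components: V_total = -16.16 + j71.75 V.
Step 3 — Convert to polar: |V_total| = 73.55 V, ∠V_total = 102.7°.

V_total = 73.55∠102.7° V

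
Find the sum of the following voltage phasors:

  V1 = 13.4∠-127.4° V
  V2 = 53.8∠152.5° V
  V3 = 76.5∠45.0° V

Step 1 — Convert each phasor to rectangular form:
  V1 = 13.4·(cos(-127.4°) + j·sin(-127.4°)) = -8.139 - j10.65 V
  V2 = 53.8·(cos(152.5°) + j·sin(152.5°)) = -47.72 + j24.84 V
  V3 = 76.5·(cos(45.0°) + j·sin(45.0°)) = 54.09 + j54.09 V
Step 2 — Sum components: V_total = -1.766 + j68.29 V.
Step 3 — Convert to polar: |V_total| = 68.31 V, ∠V_total = 91.5°.

V_total = 68.31∠91.5° V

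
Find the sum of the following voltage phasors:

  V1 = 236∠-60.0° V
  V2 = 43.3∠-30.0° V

Step 1 — Convert each phasor to rectangular form:
  V1 = 236·(cos(-60.0°) + j·sin(-60.0°)) = 118 - j204.4 V
  V2 = 43.3·(cos(-30.0°) + j·sin(-30.0°)) = 37.5 - j21.65 V
Step 2 — Sum components: V_total = 155.5 - j226 V.
Step 3 — Convert to polar: |V_total| = 274.4 V, ∠V_total = -55.5°.

V_total = 274.4∠-55.5° V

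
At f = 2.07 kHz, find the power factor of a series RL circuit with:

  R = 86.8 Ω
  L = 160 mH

Step 1 — Angular frequency: ω = 2π·f = 2π·2070 = 1.301e+04 rad/s.
Step 2 — Component impedances:
  R: Z = R = 86.8 Ω
  L: Z = jωL = j·1.301e+04·0.16 = 0 + j2081 Ω
Step 3 — Series combination: Z_total = R + L = 86.8 + j2081 Ω = 2083∠87.6° Ω.
Step 4 — Power factor: PF = cos(φ) = Re(Z)/|Z| = 86.8/2083 = 0.04167.
Step 5 — Type: Im(Z) = 2081 ⇒ lagging (phase φ = 87.6°).

PF = 0.04167 (lagging, φ = 87.6°)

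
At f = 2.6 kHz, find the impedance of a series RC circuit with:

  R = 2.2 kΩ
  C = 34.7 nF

Step 1 — Angular frequency: ω = 2π·f = 2π·2600 = 1.634e+04 rad/s.
Step 2 — Component impedances:
  R: Z = R = 2200 Ω
  C: Z = 1/(jωC) = -j/(ω·C) = 0 - j1764 Ω
Step 3 — Series combination: Z_total = R + C = 2200 - j1764 Ω = 2820∠-38.7° Ω.

Z = 2200 - j1764 Ω = 2820∠-38.7° Ω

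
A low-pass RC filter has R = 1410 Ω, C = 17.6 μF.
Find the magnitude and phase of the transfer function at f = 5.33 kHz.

Step 1 — Angular frequency: ω = 2π·5330 = 3.349e+04 rad/s.
Step 2 — Transfer function: H(jω) = 1/(1 + jωRC).
Step 3 — Denominator: 1 + jωRC = 1 + j·3.349e+04·1410·1.76e-05 = 1 + j831.1.
Step 4 — H = 1.448e-06 - j0.001203.
Step 5 — Magnitude: |H| = 0.001203 (-58.4 dB); phase: φ = -89.9°.

|H| = 0.001203 (-58.4 dB), φ = -89.9°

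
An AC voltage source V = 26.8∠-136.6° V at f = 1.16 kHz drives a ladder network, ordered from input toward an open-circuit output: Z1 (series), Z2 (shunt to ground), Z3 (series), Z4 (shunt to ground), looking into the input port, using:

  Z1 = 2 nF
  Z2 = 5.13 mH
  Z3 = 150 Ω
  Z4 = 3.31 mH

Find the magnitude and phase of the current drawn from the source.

Step 1 — Angular frequency: ω = 2π·f = 2π·1160 = 7288 rad/s.
Step 2 — Component impedances:
  Z1: Z = 1/(jωC) = -j/(ω·C) = 0 - j6.86e+04 Ω
  Z2: Z = jωL = j·7288·0.00513 = 0 + j37.39 Ω
  Z3: Z = R = 150 Ω
  Z4: Z = jωL = j·7288·0.00331 = 0 + j24.12 Ω
Step 3 — Ladder network (open output): work backward from the far end, alternating series and parallel combinations. Z_in = 7.978 - j6.857e+04 Ω = 6.857e+04∠-90.0° Ω.
Step 4 — Source phasor: V = 26.8∠-136.6° V = -19.47 - j18.41 V.
Step 5 — Ohm's law: I = V / Z_total = (-19.47 - j18.41) / (7.978 - j6.857e+04) = 0.0002685 - j0.000284 A.
Step 6 — Convert to polar: |I| = 0.0003909 A, ∠I = -46.6°.

I = 0.0003909∠-46.6° A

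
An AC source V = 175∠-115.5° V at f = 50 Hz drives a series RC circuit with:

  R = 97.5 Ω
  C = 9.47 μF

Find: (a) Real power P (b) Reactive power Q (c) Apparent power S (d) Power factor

Step 1 — Angular frequency: ω = 2π·f = 2π·50 = 314.2 rad/s.
Step 2 — Component impedances:
  R: Z = R = 97.5 Ω
  C: Z = 1/(jωC) = -j/(ω·C) = 0 - j336.1 Ω
Step 3 — Series combination: Z_total = R + C = 97.5 - j336.1 Ω = 350∠-73.8° Ω.
Step 4 — Source phasor: V = 175∠-115.5° V = -75.34 - j158 V.
Step 5 — Current: I = V / Z = 0.3735 - j0.3325 A = 0.5∠-41.7° A.
Step 6 — Complex power: S = V·I* = 24.38 - j84.04 VA.
Step 7 — Real power: P = Re(S) = 24.38 W.
Step 8 — Reactive power: Q = Im(S) = -84.04 VAR.
Step 9 — Apparent power: |S| = 87.51 VA.
Step 10 — Power factor: PF = P/|S| = 0.2786 (leading).

(a) P = 24.38 W  (b) Q = -84.04 VAR  (c) S = 87.51 VA  (d) PF = 0.2786 (leading)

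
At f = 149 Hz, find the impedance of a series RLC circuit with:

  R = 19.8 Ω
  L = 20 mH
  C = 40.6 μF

Step 1 — Angular frequency: ω = 2π·f = 2π·149 = 936.2 rad/s.
Step 2 — Component impedances:
  R: Z = R = 19.8 Ω
  L: Z = jωL = j·936.2·0.02 = 0 + j18.72 Ω
  C: Z = 1/(jωC) = -j/(ω·C) = 0 - j26.31 Ω
Step 3 — Series combination: Z_total = R + L + C = 19.8 - j7.585 Ω = 21.2∠-21.0° Ω.

Z = 19.8 - j7.585 Ω = 21.2∠-21.0° Ω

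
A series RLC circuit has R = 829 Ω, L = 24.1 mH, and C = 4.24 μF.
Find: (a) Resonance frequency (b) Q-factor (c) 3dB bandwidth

Step 1 — Resonance: ω₀ = 1/√(LC) = 1/√(0.0241·4.24e-06) = 3128 rad/s.
Step 2 — f₀ = ω₀/(2π) = 497.9 Hz.
Step 3 — Series Q: Q = ω₀L/R = 3128·0.0241/829 = 0.09094.
Step 4 — Bandwidth: Δω = ω₀/Q = 3.44e+04 rad/s; BW = Δω/(2π) = 5475 Hz.

(a) f₀ = 497.9 Hz  (b) Q = 0.09094  (c) BW = 5475 Hz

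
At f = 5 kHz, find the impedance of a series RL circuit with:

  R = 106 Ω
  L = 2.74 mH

Step 1 — Angular frequency: ω = 2π·f = 2π·5000 = 3.142e+04 rad/s.
Step 2 — Component impedances:
  R: Z = R = 106 Ω
  L: Z = jωL = j·3.142e+04·0.00274 = 0 + j86.08 Ω
Step 3 — Series combination: Z_total = R + L = 106 + j86.08 Ω = 136.5∠39.1° Ω.

Z = 106 + j86.08 Ω = 136.5∠39.1° Ω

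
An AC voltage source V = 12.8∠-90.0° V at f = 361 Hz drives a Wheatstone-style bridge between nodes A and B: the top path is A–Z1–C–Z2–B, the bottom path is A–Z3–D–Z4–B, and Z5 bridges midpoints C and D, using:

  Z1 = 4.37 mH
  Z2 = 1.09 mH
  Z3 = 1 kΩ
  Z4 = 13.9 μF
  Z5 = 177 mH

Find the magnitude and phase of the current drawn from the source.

Step 1 — Angular frequency: ω = 2π·f = 2π·361 = 2268 rad/s.
Step 2 — Component impedances:
  Z1: Z = jωL = j·2268·0.00437 = 0 + j9.912 Ω
  Z2: Z = jωL = j·2268·0.00109 = 0 + j2.472 Ω
  Z3: Z = R = 1000 Ω
  Z4: Z = 1/(jωC) = -j/(ω·C) = 0 - j31.72 Ω
  Z5: Z = jωL = j·2268·0.177 = 0 + j401.5 Ω
Step 3 — Bridge requires nodal analysis (the Z5 bridge couples midpoints C and D, so the two paths cannot be reduced to a simple series/parallel combination). Setting node B to ground and injecting 1 A at node A, the 3-node admittance system at A, C, D solves to V_A = Z_AB = 0.1582 + j12.37 Ω = 12.37∠89.3° Ω.
Step 4 — Source phasor: V = 12.8∠-90.0° V = 0 - j12.8 V.
Step 5 — Ohm's law: I = V / Z_total = (0 - j12.8) / (0.1582 + j12.37) = -1.034 - j0.01322 A.
Step 6 — Convert to polar: |I| = 1.035 A, ∠I = -179.3°.

I = 1.035∠-179.3° A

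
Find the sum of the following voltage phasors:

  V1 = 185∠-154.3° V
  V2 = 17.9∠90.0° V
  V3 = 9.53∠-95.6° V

Step 1 — Convert each phasor to rectangular form:
  V1 = 185·(cos(-154.3°) + j·sin(-154.3°)) = -166.7 - j80.23 V
  V2 = 17.9·(cos(90.0°) + j·sin(90.0°)) = 0 + j17.9 V
  V3 = 9.53·(cos(-95.6°) + j·sin(-95.6°)) = -0.93 - j9.485 V
Step 2 — Sum components: V_total = -167.6 - j71.81 V.
Step 3 — Convert to polar: |V_total| = 182.4 V, ∠V_total = -156.8°.

V_total = 182.4∠-156.8° V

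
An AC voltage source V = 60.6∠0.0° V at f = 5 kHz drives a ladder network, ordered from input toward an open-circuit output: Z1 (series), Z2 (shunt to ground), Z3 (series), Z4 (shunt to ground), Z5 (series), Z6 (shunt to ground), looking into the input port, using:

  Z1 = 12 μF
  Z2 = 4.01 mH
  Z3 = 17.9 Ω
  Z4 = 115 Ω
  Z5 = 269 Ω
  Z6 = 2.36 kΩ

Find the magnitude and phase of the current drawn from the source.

Step 1 — Angular frequency: ω = 2π·f = 2π·5000 = 3.142e+04 rad/s.
Step 2 — Component impedances:
  Z1: Z = 1/(jωC) = -j/(ω·C) = 0 - j2.653 Ω
  Z2: Z = jωL = j·3.142e+04·0.00401 = 0 + j126 Ω
  Z3: Z = R = 17.9 Ω
  Z4: Z = R = 115 Ω
  Z5: Z = R = 269 Ω
  Z6: Z = R = 2360 Ω
Step 3 — Ladder network (open output): work backward from the far end, alternating series and parallel combinations. Z_in = 62.98 + j61.38 Ω = 87.94∠44.3° Ω.
Step 4 — Source phasor: V = 60.6∠0.0° V = 60.6 V.
Step 5 — Ohm's law: I = V / Z_total = (60.6) / (62.98 + j61.38) = 0.4935 - j0.4809 A.
Step 6 — Convert to polar: |I| = 0.6891 A, ∠I = -44.3°.

I = 0.6891∠-44.3° A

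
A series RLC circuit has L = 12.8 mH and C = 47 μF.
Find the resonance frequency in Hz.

Step 1 — Resonance condition Im(Z)=0 gives ω₀ = 1/√(LC).
Step 2 — ω₀ = 1/√(0.0128·4.7e-05) = 1289 rad/s.
Step 3 — f₀ = ω₀/(2π) = 205.2 Hz.

f₀ = 205.2 Hz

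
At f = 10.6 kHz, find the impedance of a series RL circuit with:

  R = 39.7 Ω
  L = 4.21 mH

Step 1 — Angular frequency: ω = 2π·f = 2π·1.06e+04 = 6.66e+04 rad/s.
Step 2 — Component impedances:
  R: Z = R = 39.7 Ω
  L: Z = jωL = j·6.66e+04·0.00421 = 0 + j280.4 Ω
Step 3 — Series combination: Z_total = R + L = 39.7 + j280.4 Ω = 283.2∠81.9° Ω.

Z = 39.7 + j280.4 Ω = 283.2∠81.9° Ω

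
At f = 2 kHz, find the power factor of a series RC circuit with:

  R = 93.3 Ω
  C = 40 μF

Step 1 — Angular frequency: ω = 2π·f = 2π·2000 = 1.257e+04 rad/s.
Step 2 — Component impedances:
  R: Z = R = 93.3 Ω
  C: Z = 1/(jωC) = -j/(ω·C) = 0 - j1.989 Ω
Step 3 — Series combination: Z_total = R + C = 93.3 - j1.989 Ω = 93.32∠-1.2° Ω.
Step 4 — Power factor: PF = cos(φ) = Re(Z)/|Z| = 93.3/93.32 = 0.9998.
Step 5 — Type: Im(Z) = -1.989 ⇒ leading (phase φ = -1.2°).

PF = 0.9998 (leading, φ = -1.2°)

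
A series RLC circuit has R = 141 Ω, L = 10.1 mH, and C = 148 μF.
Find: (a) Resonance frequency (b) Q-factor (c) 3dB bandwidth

Step 1 — Resonance: ω₀ = 1/√(LC) = 1/√(0.0101·0.000148) = 817.9 rad/s.
Step 2 — f₀ = ω₀/(2π) = 130.2 Hz.
Step 3 — Series Q: Q = ω₀L/R = 817.9·0.0101/141 = 0.05859.
Step 4 — Bandwidth: Δω = ω₀/Q = 1.396e+04 rad/s; BW = Δω/(2π) = 2222 Hz.

(a) f₀ = 130.2 Hz  (b) Q = 0.05859  (c) BW = 2222 Hz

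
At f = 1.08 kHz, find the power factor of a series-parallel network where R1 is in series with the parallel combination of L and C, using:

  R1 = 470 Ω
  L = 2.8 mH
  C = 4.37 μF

Step 1 — Angular frequency: ω = 2π·f = 2π·1080 = 6786 rad/s.
Step 2 — Component impedances:
  R1: Z = R = 470 Ω
  L: Z = jωL = j·6786·0.0028 = 0 + j19 Ω
  C: Z = 1/(jωC) = -j/(ω·C) = 0 - j33.72 Ω
Step 3 — Parallel branch: L || C = 1/(1/L + 1/C) = 0 + j43.52 Ω.
Step 4 — Series with R1: Z_total = R1 + (L || C) = 470 + j43.52 Ω = 472∠5.3° Ω.
Step 5 — Power factor: PF = cos(φ) = Re(Z)/|Z| = 470/472.01 = 0.9957.
Step 6 — Type: Im(Z) = 43.52 ⇒ lagging (phase φ = 5.3°).

PF = 0.9957 (lagging, φ = 5.3°)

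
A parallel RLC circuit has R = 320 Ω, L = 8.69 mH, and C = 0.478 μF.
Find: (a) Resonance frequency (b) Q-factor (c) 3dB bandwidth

Step 1 — Resonance: ω₀ = 1/√(LC) = 1/√(0.00869·4.78e-07) = 1.552e+04 rad/s.
Step 2 — f₀ = ω₀/(2π) = 2469 Hz.
Step 3 — Parallel Q: Q = R/(ω₀L) = 320/(1.552e+04·0.00869) = 2.373.
Step 4 — Bandwidth: Δω = ω₀/Q = 6538 rad/s; BW = Δω/(2π) = 1041 Hz.

(a) f₀ = 2469 Hz  (b) Q = 2.373  (c) BW = 1041 Hz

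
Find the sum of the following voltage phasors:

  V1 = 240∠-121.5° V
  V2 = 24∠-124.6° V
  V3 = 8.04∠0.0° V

Step 1 — Convert each phasor to rectangular form:
  V1 = 240·(cos(-121.5°) + j·sin(-121.5°)) = -125.4 - j204.6 V
  V2 = 24·(cos(-124.6°) + j·sin(-124.6°)) = -13.63 - j19.76 V
  V3 = 8.04·(cos(0.0°) + j·sin(0.0°)) = 8.04 V
Step 2 — Sum components: V_total = -131 - j224.4 V.
Step 3 — Convert to polar: |V_total| = 259.8 V, ∠V_total = -120.3°.

V_total = 259.8∠-120.3° V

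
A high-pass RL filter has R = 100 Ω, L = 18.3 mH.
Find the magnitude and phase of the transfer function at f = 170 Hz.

Step 1 — Angular frequency: ω = 2π·170 = 1068 rad/s.
Step 2 — Transfer function: H(jω) = jωL/(R + jωL).
Step 3 — Numerator jωL = j·19.55; denominator R + jωL = 100 + j19.55.
Step 4 — H = 0.0368 + j0.1883.
Step 5 — Magnitude: |H| = 0.1918 (-14.3 dB); phase: φ = 78.9°.

|H| = 0.1918 (-14.3 dB), φ = 78.9°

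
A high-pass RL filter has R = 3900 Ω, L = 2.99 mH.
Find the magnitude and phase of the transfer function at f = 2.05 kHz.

Step 1 — Angular frequency: ω = 2π·2050 = 1.288e+04 rad/s.
Step 2 — Transfer function: H(jω) = jωL/(R + jωL).
Step 3 — Numerator jωL = j·38.51; denominator R + jωL = 3900 + j38.51.
Step 4 — H = 9.751e-05 + j0.009874.
Step 5 — Magnitude: |H| = 0.009875 (-40.1 dB); phase: φ = 89.4°.

|H| = 0.009875 (-40.1 dB), φ = 89.4°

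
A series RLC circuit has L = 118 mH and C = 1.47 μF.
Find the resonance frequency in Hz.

Step 1 — Resonance condition Im(Z)=0 gives ω₀ = 1/√(LC).
Step 2 — ω₀ = 1/√(0.118·1.47e-06) = 2401 rad/s.
Step 3 — f₀ = ω₀/(2π) = 382.1 Hz.

f₀ = 382.1 Hz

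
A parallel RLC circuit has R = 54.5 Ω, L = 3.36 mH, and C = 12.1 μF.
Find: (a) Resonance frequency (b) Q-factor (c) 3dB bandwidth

Step 1 — Resonance: ω₀ = 1/√(LC) = 1/√(0.00336·1.21e-05) = 4959 rad/s.
Step 2 — f₀ = ω₀/(2π) = 789.3 Hz.
Step 3 — Parallel Q: Q = R/(ω₀L) = 54.5/(4959·0.00336) = 3.271.
Step 4 — Bandwidth: Δω = ω₀/Q = 1516 rad/s; BW = Δω/(2π) = 241.3 Hz.

(a) f₀ = 789.3 Hz  (b) Q = 3.271  (c) BW = 241.3 Hz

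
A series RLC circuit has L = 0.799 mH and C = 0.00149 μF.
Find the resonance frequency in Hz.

Step 1 — Resonance condition Im(Z)=0 gives ω₀ = 1/√(LC).
Step 2 — ω₀ = 1/√(0.000799·1.49e-09) = 9.165e+05 rad/s.
Step 3 — f₀ = ω₀/(2π) = 1.459e+05 Hz.

f₀ = 1.459e+05 Hz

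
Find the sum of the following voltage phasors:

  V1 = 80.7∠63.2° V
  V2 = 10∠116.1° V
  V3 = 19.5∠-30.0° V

Step 1 — Convert each phasor to rectangular form:
  V1 = 80.7·(cos(63.2°) + j·sin(63.2°)) = 36.39 + j72.03 V
  V2 = 10·(cos(116.1°) + j·sin(116.1°)) = -4.399 + j8.98 V
  V3 = 19.5·(cos(-30.0°) + j·sin(-30.0°)) = 16.89 - j9.75 V
Step 2 — Sum components: V_total = 48.87 + j71.26 V.
Step 3 — Convert to polar: |V_total| = 86.41 V, ∠V_total = 55.6°.

V_total = 86.41∠55.6° V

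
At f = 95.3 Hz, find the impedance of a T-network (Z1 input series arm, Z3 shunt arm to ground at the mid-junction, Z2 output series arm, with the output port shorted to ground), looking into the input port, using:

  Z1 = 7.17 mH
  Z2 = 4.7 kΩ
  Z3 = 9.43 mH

Step 1 — Angular frequency: ω = 2π·f = 2π·95.3 = 598.8 rad/s.
Step 2 — Component impedances:
  Z1: Z = jωL = j·598.8·0.00717 = 0 + j4.293 Ω
  Z2: Z = R = 4700 Ω
  Z3: Z = jωL = j·598.8·0.00943 = 0 + j5.647 Ω
Step 3 — With the output port shorted to ground, the output series arm Z2 runs from the junction to ground; the shunt arm Z3 also runs from the junction to ground. They appear in parallel: Z3 || Z2 = 0.006784 + j5.647 Ω.
Step 4 — Series with input arm Z1: Z_in = Z1 + (Z3 || Z2) = 0.006784 + j9.94 Ω = 9.94∠90.0° Ω.

Z = 0.006784 + j9.94 Ω = 9.94∠90.0° Ω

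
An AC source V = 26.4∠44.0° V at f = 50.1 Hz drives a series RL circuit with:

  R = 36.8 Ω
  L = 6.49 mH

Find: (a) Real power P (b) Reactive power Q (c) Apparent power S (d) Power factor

Step 1 — Angular frequency: ω = 2π·f = 2π·50.1 = 314.8 rad/s.
Step 2 — Component impedances:
  R: Z = R = 36.8 Ω
  L: Z = jωL = j·314.8·0.00649 = 0 + j2.043 Ω
Step 3 — Series combination: Z_total = R + L = 36.8 + j2.043 Ω = 36.86∠3.2° Ω.
Step 4 — Source phasor: V = 26.4∠44.0° V = 18.99 + j18.34 V.
Step 5 — Current: I = V / Z = 0.542 + j0.4683 A = 0.7163∠40.8° A.
Step 6 — Complex power: S = V·I* = 18.88 + j1.048 VA.
Step 7 — Real power: P = Re(S) = 18.88 W.
Step 8 — Reactive power: Q = Im(S) = 1.048 VAR.
Step 9 — Apparent power: |S| = 18.91 VA.
Step 10 — Power factor: PF = P/|S| = 0.9985 (lagging).

(a) P = 18.88 W  (b) Q = 1.048 VAR  (c) S = 18.91 VA  (d) PF = 0.9985 (lagging)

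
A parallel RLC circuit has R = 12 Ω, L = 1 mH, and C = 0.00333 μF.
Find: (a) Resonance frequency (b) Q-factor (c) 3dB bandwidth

Step 1 — Resonance: ω₀ = 1/√(LC) = 1/√(0.001·3.33e-09) = 5.48e+05 rad/s.
Step 2 — f₀ = ω₀/(2π) = 8.722e+04 Hz.
Step 3 — Parallel Q: Q = R/(ω₀L) = 12/(5.48e+05·0.001) = 0.0219.
Step 4 — Bandwidth: Δω = ω₀/Q = 2.503e+07 rad/s; BW = Δω/(2π) = 3.983e+06 Hz.

(a) f₀ = 8.722e+04 Hz  (b) Q = 0.0219  (c) BW = 3.983e+06 Hz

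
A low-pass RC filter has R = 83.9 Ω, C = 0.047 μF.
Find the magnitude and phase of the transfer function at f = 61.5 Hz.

Step 1 — Angular frequency: ω = 2π·61.5 = 386.4 rad/s.
Step 2 — Transfer function: H(jω) = 1/(1 + jωRC).
Step 3 — Denominator: 1 + jωRC = 1 + j·386.4·83.9·4.7e-08 = 1 + j0.001524.
Step 4 — H = 1 - j0.001524.
Step 5 — Magnitude: |H| = 1 (-0.0 dB); phase: φ = -0.1°.

|H| = 1 (-0.0 dB), φ = -0.1°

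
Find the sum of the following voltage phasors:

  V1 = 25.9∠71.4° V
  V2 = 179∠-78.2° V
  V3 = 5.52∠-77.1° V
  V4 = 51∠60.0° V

Step 1 — Convert each phasor to rectangular form:
  V1 = 25.9·(cos(71.4°) + j·sin(71.4°)) = 8.261 + j24.55 V
  V2 = 179·(cos(-78.2°) + j·sin(-78.2°)) = 36.6 - j175.2 V
  V3 = 5.52·(cos(-77.1°) + j·sin(-77.1°)) = 1.232 - j5.381 V
  V4 = 51·(cos(60.0°) + j·sin(60.0°)) = 25.5 + j44.17 V
Step 2 — Sum components: V_total = 71.6 - j111.9 V.
Step 3 — Convert to polar: |V_total| = 132.8 V, ∠V_total = -57.4°.

V_total = 132.8∠-57.4° V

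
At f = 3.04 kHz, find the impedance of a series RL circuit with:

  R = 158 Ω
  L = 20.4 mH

Step 1 — Angular frequency: ω = 2π·f = 2π·3040 = 1.91e+04 rad/s.
Step 2 — Component impedances:
  R: Z = R = 158 Ω
  L: Z = jωL = j·1.91e+04·0.0204 = 0 + j389.7 Ω
Step 3 — Series combination: Z_total = R + L = 158 + j389.7 Ω = 420.5∠67.9° Ω.

Z = 158 + j389.7 Ω = 420.5∠67.9° Ω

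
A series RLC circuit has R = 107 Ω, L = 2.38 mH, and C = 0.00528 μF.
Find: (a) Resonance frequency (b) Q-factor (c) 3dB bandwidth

Step 1 — Resonance: ω₀ = 1/√(LC) = 1/√(0.00238·5.28e-09) = 2.821e+05 rad/s.
Step 2 — f₀ = ω₀/(2π) = 4.49e+04 Hz.
Step 3 — Series Q: Q = ω₀L/R = 2.821e+05·0.00238/107 = 6.275.
Step 4 — Bandwidth: Δω = ω₀/Q = 4.496e+04 rad/s; BW = Δω/(2π) = 7155 Hz.

(a) f₀ = 4.49e+04 Hz  (b) Q = 6.275  (c) BW = 7155 Hz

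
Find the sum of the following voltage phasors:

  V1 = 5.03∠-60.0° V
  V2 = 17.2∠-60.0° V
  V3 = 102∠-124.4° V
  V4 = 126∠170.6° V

Step 1 — Convert each phasor to rectangular form:
  V1 = 5.03·(cos(-60.0°) + j·sin(-60.0°)) = 2.515 - j4.356 V
  V2 = 17.2·(cos(-60.0°) + j·sin(-60.0°)) = 8.6 - j14.9 V
  V3 = 102·(cos(-124.4°) + j·sin(-124.4°)) = -57.63 - j84.16 V
  V4 = 126·(cos(170.6°) + j·sin(170.6°)) = -124.3 + j20.58 V
Step 2 — Sum components: V_total = -170.8 - j82.83 V.
Step 3 — Convert to polar: |V_total| = 189.8 V, ∠V_total = -154.1°.

V_total = 189.8∠-154.1° V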